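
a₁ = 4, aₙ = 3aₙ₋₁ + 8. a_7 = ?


Computing step by step:
a_1 = 4
a_2 = 20
a_3 = 68
a_4 = 212
a_5 = 644
a_6 = 1940
a_7 = 5828


a_7 = 5828


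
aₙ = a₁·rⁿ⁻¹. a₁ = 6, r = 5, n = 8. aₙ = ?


aₙ = a₁·r^(n-1)
= 6×5^7
= 6×78125
= 468750

a_8 = 468750


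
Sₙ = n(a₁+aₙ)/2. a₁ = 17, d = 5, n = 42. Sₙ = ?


aₙ = 17 + (42-1)×5 = 222
Sₙ = n(a₁+aₙ)/2 = 42×(17+222)/2
= 42×239/2 = 5019

S_42 = 5019


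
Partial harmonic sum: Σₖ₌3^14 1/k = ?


Σₖ₌3^14 1/k = 1/3 + 1/4 + 1/5 + ... + 1/14
= 631193/360360
≈ 1.7516

Sum = 631193/360360 ≈ 1.7516


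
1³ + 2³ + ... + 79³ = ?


n(n+1)/2 = 79×80/2 = 3160
Σk³ = 3160² = 9985600

Σk³ = 9985600


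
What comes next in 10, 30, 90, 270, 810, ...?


Pattern: geometric (r=3)
Terms: 10, 30, 90, 270, 810
Next term = 2430

Next term = 2430


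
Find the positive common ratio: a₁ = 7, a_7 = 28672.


r^(n-1) = aₙ/a₁
r^6 = 28672/7 = 4096
r = 4096^(1/6)
= ±4; taking r > 0 gives r = 4

r = 4


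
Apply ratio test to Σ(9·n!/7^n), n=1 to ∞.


aₙ = 9·n!/7^n
a_{n+1}/aₙ = (n+1)!/7^(n+1) × 7^n/n!  (constant 9 cancels)
= (n+1)/7
L = lim(n→∞) (n+1)/7 = ∞
L > 1 → series DIVERGES

Diverges (ratio test: L = ∞ > 1)


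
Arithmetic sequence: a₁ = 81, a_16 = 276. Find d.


d = (aₙ - a₁)/(n-1)
= (276 - 81)/(16-1)
= 195/15 = 13

d = 13


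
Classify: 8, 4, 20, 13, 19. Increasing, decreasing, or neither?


Differences: -4, 16, -7, 6
Difference at position 2 is +16 (> 0) but position 1 is -4 (< 0) — sequence both rises and falls
→ NOT monotonic

Not monotonic


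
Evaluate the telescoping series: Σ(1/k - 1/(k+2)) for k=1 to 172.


Telescoping with gap 2: two head and two tail terms survive.
= (1 + 1/2) - (1/173 + 1/174)
= 3/2 - 1/173 - 1/174 = 22403/15051

Sum = 22403/15051


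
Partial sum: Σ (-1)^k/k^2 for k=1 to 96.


S = -1 + 1/4 - 1/9 + 1/16 - 1/25 + 1/36 - 1/49 + 1/64 ± ...
= -0.8224
(Full series converges to -π²/12 ≈ -0.8225)

S_96 = -0.8224


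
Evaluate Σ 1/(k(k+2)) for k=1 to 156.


1/(k(k+2)) = (1/2)·(1/k - 1/(k+2)) (partial fractions)
Telescoping: Σ = (1/2)·(1 + 1/2 - 1/157 - 1/158) = 18447/24806

Sum = 18447/24806


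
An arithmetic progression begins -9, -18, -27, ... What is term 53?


aₙ = a₁ + (n-1)d
= -9 + (53-1)×-9
= -9 - 468
= -477

a_53 = -477


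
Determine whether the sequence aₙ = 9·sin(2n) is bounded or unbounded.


For all n, -1 ≤ sin(2n) ≤ 1, so -9 ≤ 9·sin(2n) ≤ 9
Lower bound: -9, Upper bound: 9
The sequence IS bounded

Bounded (-9 ≤ aₙ ≤ 9)


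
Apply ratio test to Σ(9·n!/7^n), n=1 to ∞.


aₙ = 9·n!/7^n
a_{n+1}/aₙ = (n+1)!/7^(n+1) × 7^n/n!  (constant 9 cancels)
= (n+1)/7
L = lim(n→∞) (n+1)/7 = ∞
L > 1 → series DIVERGES

Diverges (ratio test: L = ∞ > 1)


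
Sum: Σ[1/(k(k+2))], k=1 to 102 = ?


1/(k(k+2)) = (1/2)·(1/k - 1/(k+2)) (partial fractions)
Telescoping: Σ = (1/2)·(1 + 1/2 - 1/103 - 1/104) = 15861/21424

Sum = 15861/21424


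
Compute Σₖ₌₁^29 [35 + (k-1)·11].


aₙ = 35 + (29-1)×11 = 343
Sₙ = n(a₁+aₙ)/2 = 29×(35+343)/2
= 29×378/2 = 5481

S_29 = 5481


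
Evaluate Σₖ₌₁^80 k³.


n(n+1)/2 = 80×81/2 = 3240
Σk³ = 3240² = 10497600

Σk³ = 10497600


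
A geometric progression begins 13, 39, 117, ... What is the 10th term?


aₙ = a₁·r^(n-1)
= 13×3^9
= 13×19683
= 255879

a_10 = 255879


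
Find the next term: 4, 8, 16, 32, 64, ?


Pattern: powers of 2: 2ⁿ
Terms: 4, 8, 16, 32, 64
Next term = 128

Next term = 128


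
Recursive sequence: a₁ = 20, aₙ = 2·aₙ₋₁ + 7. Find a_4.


Computing step by step:
a_1 = 20
a_2 = 47
a_3 = 101
a_4 = 209


a_4 = 209


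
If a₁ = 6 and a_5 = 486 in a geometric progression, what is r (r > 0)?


r^(n-1) = aₙ/a₁
r^4 = 486/6 = 81
r = 81^(1/4)
= ±3; taking r > 0 gives r = 3

r = 3


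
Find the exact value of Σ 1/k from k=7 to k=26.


Σₖ₌7^26 1/k = 1/7 + 1/8 + 1/9 + ... + 1/26
= 12532641007/8923714800
≈ 1.4044

Sum = 12532641007/8923714800 ≈ 1.4044


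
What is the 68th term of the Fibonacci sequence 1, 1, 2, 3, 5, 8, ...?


Fibonacci sequence: 1, 1, 2, 3, 5, 8, 13, 21, 34, 55, 89, ...
F(68) = 72723460248141

F(68) = 72723460248141


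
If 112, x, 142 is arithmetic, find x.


AM = (112 + 142)/2 = 254/2 = 127

AM = 127


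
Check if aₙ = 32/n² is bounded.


a₁ = 32, a₂ = 32/4, a₃ = 32/9, ...
0 < aₙ ≤ 32 for all n ≥ 1
The sequence IS bounded

Bounded (0 < aₙ ≤ 32)


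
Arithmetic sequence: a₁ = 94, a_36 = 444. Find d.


d = (aₙ - a₁)/(n-1)
= (444 - 94)/(36-1)
= 350/35 = 10

d = 10


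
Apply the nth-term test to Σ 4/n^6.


lim(n→∞) 4/n^6 = 0
lim aₙ = 0 → nth-term test is INCONCLUSIVE
(Need other tests; this is actually a convergent p-series with p=6 > 1)

Inconclusive (lim aₙ = 0; need another test)


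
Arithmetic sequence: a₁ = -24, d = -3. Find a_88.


aₙ = a₁ + (n-1)d
= -24 + (88-1)×-3
= -24 - 261
= -285

a_88 = -285


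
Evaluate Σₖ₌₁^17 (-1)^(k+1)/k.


S = 1 - 1/2 + 1/3 - 1/4 + 1/5 - 1/6 + 1/7 - 1/8 ± ...
= 0.7217
(Full series converges to +ln(2) ≈ +0.6931)

S_17 = 0.7217


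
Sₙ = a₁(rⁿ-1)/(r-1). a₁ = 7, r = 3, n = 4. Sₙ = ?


Sₙ = 7×(3^4 - 1)/(3 - 1)
= 7×(81 - 1)/2
= 7×80/2
= 280

S_4 = 280


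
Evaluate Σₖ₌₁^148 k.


n(n+1)/2 = 148×149/2 = 22052/2 = 11026

Σk = 11026


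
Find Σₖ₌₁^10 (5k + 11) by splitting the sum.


Σ(5k+11) = 5·Σk + 11·n
= 5·55 + 11·10
= 275 + 110 = 385

Σ = 385


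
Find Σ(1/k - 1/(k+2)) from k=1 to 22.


Telescoping with gap 2: two head and two tail terms survive.
= (1 + 1/2) - (1/23 + 1/24)
= 3/2 - 1/23 - 1/24 = 781/552

Sum = 781/552


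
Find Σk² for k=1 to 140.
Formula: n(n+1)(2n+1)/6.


n = 140
n(n+1)(2n+1)/6 = 140×141×281/6
= 5546940/6 = 924490

Σk² = 924490


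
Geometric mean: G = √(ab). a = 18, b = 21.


GM = √(18×21) = √378 = 19.4422

GM = 19.4422


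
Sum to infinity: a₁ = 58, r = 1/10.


S∞ = a₁/(1-r) = 58/(1 - 1/10)
= 58/(9/10)
= 580/9

S∞ = 580/9


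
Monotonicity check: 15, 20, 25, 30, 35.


Differences: 5, 5, 5, 5
All differences > 0 → strictly INCREASING

Monotonically increasing


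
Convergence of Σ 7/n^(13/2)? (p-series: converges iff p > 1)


p-series test: Σ c/n^p converges if p > 1, diverges if p ≤ 1 (constant c > 0 doesn't affect convergence).
p = 13/2
13/2 > 1 → CONVERGES

Converges (p = 13/2 > 1)


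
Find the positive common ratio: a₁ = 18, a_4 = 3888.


r^(n-1) = aₙ/a₁
r^3 = 3888/18 = 216
r = 216^(1/3)
= 6

r = 6


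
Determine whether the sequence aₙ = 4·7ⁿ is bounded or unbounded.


aₙ = 4·7ⁿ → as n→∞, aₙ→∞ (since base 7 > 1)
No finite upper bound exists
The sequence is UNBOUNDED

Unbounded (aₙ → ∞ as n → ∞)


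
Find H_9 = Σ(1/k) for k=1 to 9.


H_9 = 1/1 + 1/2 + 1/3 + 1/4 + 1/5 + 1/6 + 1/7 + 1/8 + 1/9
= 7129/2520
≈ 2.829

H_9 = 7129/2520 ≈ 2.829


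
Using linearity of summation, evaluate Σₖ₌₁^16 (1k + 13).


Σ(1k+13) = 1·Σk + 13·n
= 1·136 + 13·16
= 136 + 208 = 344

Σ = 344


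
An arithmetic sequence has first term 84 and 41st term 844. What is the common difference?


d = (aₙ - a₁)/(n-1)
= (844 - 84)/(41-1)
= 760/40 = 19

d = 19


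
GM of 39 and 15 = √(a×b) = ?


GM = √(39×15) = √585 = 24.1868

GM = 24.1868


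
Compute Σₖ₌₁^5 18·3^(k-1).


Sₙ = 18×(3^5 - 1)/(3 - 1)
= 18×(243 - 1)/2
= 18×242/2
= 2178

S_5 = 2178


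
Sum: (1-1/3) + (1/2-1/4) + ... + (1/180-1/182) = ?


Telescoping with gap 2: two head and two tail terms survive.
= (1 + 1/2) - (1/181 + 1/182)
= 3/2 - 1/181 - 1/182 = 24525/16471

Sum = 24525/16471


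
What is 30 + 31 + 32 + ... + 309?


Σₖ₌30^309 k = Σₖ₌₁^309 k − Σₖ₌₁^29 k
= 309·310/2 − 29·30/2
= 47895 − 435 = 47460

Σk = 47460


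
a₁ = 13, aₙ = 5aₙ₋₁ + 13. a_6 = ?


Computing step by step:
a_1 = 13
a_2 = 78
a_3 = 403
a_4 = 2028
a_5 = 10153
a_6 = 50778


a_6 = 50778


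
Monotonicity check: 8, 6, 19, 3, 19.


Differences: -2, 13, -16, 16
Difference at position 2 is +13 (> 0) but position 1 is -2 (< 0) — sequence both rises and falls
→ NOT monotonic

Not monotonic


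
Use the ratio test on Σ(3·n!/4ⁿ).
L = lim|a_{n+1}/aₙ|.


aₙ = 3·n!/4^n
a_{n+1}/aₙ = (n+1)!/4^(n+1) × 4^n/n!  (constant 3 cancels)
= (n+1)/4
L = lim(n→∞) (n+1)/4 = ∞
L > 1 → series DIVERGES

Diverges (ratio test: L = ∞ > 1)


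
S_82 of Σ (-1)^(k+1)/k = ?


S = 1 - 1/2 + 1/3 - 1/4 + 1/5 - 1/6 + 1/7 - 1/8 ± ...
= 0.6871
(Full series converges to +ln(2) ≈ +0.6931)

S_82 = 0.6871


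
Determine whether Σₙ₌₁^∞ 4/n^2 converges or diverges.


p-series test: Σ c/n^p converges if p > 1, diverges if p ≤ 1 (constant c > 0 doesn't affect convergence).
p = 2
2 > 1 → CONVERGES

Converges (p = 2 > 1)


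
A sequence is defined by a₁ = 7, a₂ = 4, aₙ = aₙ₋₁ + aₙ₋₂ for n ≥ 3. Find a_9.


Computing iteratively: 7, 4, 11, 15, 26, 41, 67, 108, 175
a_9 = 175

a_9 = 175


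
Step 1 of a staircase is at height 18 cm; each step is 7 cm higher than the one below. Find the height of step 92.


aₙ = a₁ + (n-1)d
= 18 + (92-1)×7
= 18 + 637
= 655

a_92 = 655


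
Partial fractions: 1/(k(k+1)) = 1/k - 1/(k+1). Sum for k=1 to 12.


1/(k(k+1)) = 1/k - 1/(k+1) (partial fractions)
Telescoping: Σ = 1 - 1/13 = 12/13

Sum = 12/13


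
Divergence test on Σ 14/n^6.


lim(n→∞) 14/n^6 = 0
lim aₙ = 0 → nth-term test is INCONCLUSIVE
(Need other tests; this is actually a convergent p-series with p=6 > 1)

Inconclusive (lim aₙ = 0; need another test)


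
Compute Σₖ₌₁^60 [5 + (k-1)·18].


aₙ = 5 + (60-1)×18 = 1067
Sₙ = n(a₁+aₙ)/2 = 60×(5+1067)/2
= 60×1072/2 = 32160

S_60 = 32160


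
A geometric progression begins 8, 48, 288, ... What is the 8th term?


aₙ = a₁·r^(n-1)
= 8×6^7
= 8×279936
= 2239488

a_8 = 2239488


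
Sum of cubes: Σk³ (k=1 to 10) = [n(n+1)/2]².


n(n+1)/2 = 10×11/2 = 55
Σk³ = 55² = 3025

Σk³ = 3025


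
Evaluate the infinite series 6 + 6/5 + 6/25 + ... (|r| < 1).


S∞ = a₁/(1-r) = 6/(1 - 1/5)
= 6/(4/5)
= 15/2

S∞ = 15/2


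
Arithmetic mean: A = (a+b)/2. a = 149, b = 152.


AM = (149 + 152)/2 = 301/2 = 150.5

AM = 150.5


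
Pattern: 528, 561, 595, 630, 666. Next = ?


Pattern: triangular numbers: n(n+1)/2
Terms: 528, 561, 595, 630, 666
Next term = 703

Next term = 703


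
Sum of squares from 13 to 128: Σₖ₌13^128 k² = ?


Σₖ₌13^128 k² = Σₖ₌₁^128 k² − Σₖ₌₁^12 k²
= 128·129·257/6 − 12·13·25/6
= 707264 − 650 = 706614

Σk² = 706614


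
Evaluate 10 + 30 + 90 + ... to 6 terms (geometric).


Sₙ = 10×(3^6 - 1)/(3 - 1)
= 10×(729 - 1)/2
= 10×728/2
= 3640

S_6 = 3640


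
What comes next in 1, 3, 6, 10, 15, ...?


Pattern: triangular numbers: n(n+1)/2
Terms: 1, 3, 6, 10, 15
Next term = 21

Next term = 21


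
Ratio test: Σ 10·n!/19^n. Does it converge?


aₙ = 10·n!/19^n
a_{n+1}/aₙ = (n+1)!/19^(n+1) × 19^n/n!  (constant 10 cancels)
= (n+1)/19
L = lim(n→∞) (n+1)/19 = ∞
L > 1 → series DIVERGES

Diverges (ratio test: L = ∞ > 1)


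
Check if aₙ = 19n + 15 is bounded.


aₙ = 19n + 15 → as n→∞, aₙ→∞
No finite upper bound exists
The sequence is UNBOUNDED

Unbounded (aₙ → ∞ as n → ∞)


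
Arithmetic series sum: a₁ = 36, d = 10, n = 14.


aₙ = 36 + (14-1)×10 = 166
Sₙ = n(a₁+aₙ)/2 = 14×(36+166)/2
= 14×202/2 = 1414

S_14 = 1414


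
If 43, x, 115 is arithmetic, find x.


AM = (43 + 115)/2 = 158/2 = 79

AM = 79


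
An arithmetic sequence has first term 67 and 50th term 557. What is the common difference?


d = (aₙ - a₁)/(n-1)
= (557 - 67)/(50-1)
= 490/49 = 10

d = 10


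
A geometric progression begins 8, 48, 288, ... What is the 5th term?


aₙ = a₁·r^(n-1)
= 8×6^4
= 8×1296
= 10368

a_5 = 10368


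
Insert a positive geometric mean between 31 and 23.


GM = √(31×23) = √713 = 26.7021

GM = 26.7021


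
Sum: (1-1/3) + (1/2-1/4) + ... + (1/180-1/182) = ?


Telescoping with gap 2: two head and two tail terms survive.
= (1 + 1/2) - (1/181 + 1/182)
= 3/2 - 1/181 - 1/182 = 24525/16471

Sum = 24525/16471


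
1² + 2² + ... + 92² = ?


n = 92
n(n+1)(2n+1)/6 = 92×93×185/6
= 1582860/6 = 263810

Σk² = 263810


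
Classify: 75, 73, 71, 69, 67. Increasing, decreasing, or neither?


Differences: -2, -2, -2, -2
All differences < 0 → strictly DECREASING

Monotonically decreasing


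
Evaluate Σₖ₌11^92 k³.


Σₖ₌11^92 k³ = [92·93/2]² − [10·11/2]²
= 18301284 − 3025 = 18298259

Σk³ = 18298259


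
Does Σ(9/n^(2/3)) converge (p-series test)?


p-series test: Σ c/n^p converges if p > 1, diverges if p ≤ 1 (constant c > 0 doesn't affect convergence).
p = 2/3
2/3 ≤ 1 → DIVERGES

Diverges (p = 2/3 ≤ 1)


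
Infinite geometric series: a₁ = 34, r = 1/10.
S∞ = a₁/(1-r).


S∞ = a₁/(1-r) = 34/(1 - 1/10)
= 34/(9/10)
= 340/9

S∞ = 340/9


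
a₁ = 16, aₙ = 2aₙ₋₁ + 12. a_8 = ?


Computing step by step:
a_1 = 16
a_2 = 44
a_3 = 100
a_4 = 212
a_5 = 436
a_6 = 884
a_7 = 1780
a_8 = 3572


a_8 = 3572


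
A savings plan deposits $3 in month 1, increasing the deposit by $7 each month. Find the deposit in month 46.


aₙ = a₁ + (n-1)d
= 3 + (46-1)×7
= 3 + 315
= 318

a_46 = 318


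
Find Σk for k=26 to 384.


Σₖ₌26^384 k = Σₖ₌₁^384 k − Σₖ₌₁^25 k
= 384·385/2 − 25·26/2
= 73920 − 325 = 73595

Σk = 73595


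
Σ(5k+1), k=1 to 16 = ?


Σ(5k+1) = 5·Σk + 1·n
= 5·136 + 1·16
= 680 + 16 = 696

Σ = 696


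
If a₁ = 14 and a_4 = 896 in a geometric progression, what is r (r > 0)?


r^(n-1) = aₙ/a₁
r^3 = 896/14 = 64
r = 64^(1/3)
= 4

r = 4


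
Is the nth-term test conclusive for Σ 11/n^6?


lim(n→∞) 11/n^6 = 0
lim aₙ = 0 → nth-term test is INCONCLUSIVE
(Need other tests; this is actually a convergent p-series with p=6 > 1)

Inconclusive (lim aₙ = 0; need another test)


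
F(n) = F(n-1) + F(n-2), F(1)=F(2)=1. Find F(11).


Fibonacci sequence: 1, 1, 2, 3, 5, 8, 13, 21, 34, 55, 89
F(11) = 89

F(11) = 89


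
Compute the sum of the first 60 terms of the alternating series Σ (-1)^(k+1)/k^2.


S = 1 - 1/4 + 1/9 - 1/16 + 1/25 - 1/36 + 1/49 - 1/64 ± ...
= 0.8223
(Full series converges to +π²/12 ≈ +0.8225)

S_60 = 0.8223


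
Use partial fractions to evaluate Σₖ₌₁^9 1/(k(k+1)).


1/(k(k+1)) = 1/k - 1/(k+1) (partial fractions)
Telescoping: Σ = 1 - 1/10 = 9/10

Sum = 9/10


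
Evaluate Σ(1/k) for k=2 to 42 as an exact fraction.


Σₖ₌2^42 1/k = 1/2 + 1/3 + 1/4 + ... + 1/42
= 9464375460249419/2844937529085600
≈ 3.3267

Sum = 9464375460249419/2844937529085600 ≈ 3.3267


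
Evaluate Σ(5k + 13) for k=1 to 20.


Σ(5k+13) = 5·Σk + 13·n
= 5·210 + 13·20
= 1050 + 260 = 1310

Σ = 1310


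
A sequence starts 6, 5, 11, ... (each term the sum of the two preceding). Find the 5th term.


Computing iteratively: 6, 5, 11, 16, 27
a_5 = 27

a_5 = 27


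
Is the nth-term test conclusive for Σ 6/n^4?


lim(n→∞) 6/n^4 = 0
lim aₙ = 0 → nth-term test is INCONCLUSIVE
(Need other tests; this is actually a convergent p-series with p=4 > 1)

Inconclusive (lim aₙ = 0; need another test)


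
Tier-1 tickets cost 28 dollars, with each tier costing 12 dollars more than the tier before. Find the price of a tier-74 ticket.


aₙ = a₁ + (n-1)d
= 28 + (74-1)×12
= 28 + 876
= 904

a_74 = 904


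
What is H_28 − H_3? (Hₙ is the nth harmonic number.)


Σₖ₌4^28 1/k = 1/4 + 1/5 + 1/6 + ... + 1/28
= 168163294703/80313433200
≈ 2.0938

Sum = 168163294703/80313433200 ≈ 2.0938


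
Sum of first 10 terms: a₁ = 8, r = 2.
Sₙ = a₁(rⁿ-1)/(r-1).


Sₙ = 8×(2^10 - 1)/(2 - 1)
= 8×(1024 - 1)/1
= 8×1023/1
= 8184

S_10 = 8184


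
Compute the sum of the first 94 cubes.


n(n+1)/2 = 94×95/2 = 4465
Σk³ = 4465² = 19936225

Σk³ = 19936225


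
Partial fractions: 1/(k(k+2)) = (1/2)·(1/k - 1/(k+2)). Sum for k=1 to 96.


1/(k(k+2)) = (1/2)·(1/k - 1/(k+2)) (partial fractions)
Telescoping: Σ = (1/2)·(1 + 1/2 - 1/97 - 1/98) = 3516/4753

Sum = 3516/4753


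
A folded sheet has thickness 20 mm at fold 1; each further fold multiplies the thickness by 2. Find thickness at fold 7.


aₙ = a₁·r^(n-1)
= 20×2^6
= 20×64
= 1280

a_7 = 1280


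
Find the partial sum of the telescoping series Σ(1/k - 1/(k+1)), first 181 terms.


Telescoping: adjacent terms cancel.
= 1/1 - 1/182
= 1 - 1/182 = 181/182

Sum = 181/182


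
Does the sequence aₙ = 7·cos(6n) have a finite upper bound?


For all n, -1 ≤ cos(6n) ≤ 1, so -7 ≤ 7·cos(6n) ≤ 7
Lower bound: -7, Upper bound: 7
The sequence IS bounded

Bounded (-7 ≤ aₙ ≤ 7)


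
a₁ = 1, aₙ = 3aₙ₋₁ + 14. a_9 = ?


Computing step by step:
a_1 = 1
a_2 = 17
a_3 = 65
a_4 = 209
a_5 = 641
a_6 = 1937
a_7 = 5825
a_8 = 17489
a_9 = 52481


a_9 = 52481


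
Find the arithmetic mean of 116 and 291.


AM = (116 + 291)/2 = 407/2 = 203.5

AM = 203.5


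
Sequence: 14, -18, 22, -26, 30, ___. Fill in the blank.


Pattern: alternating sign, magnitude arithmetic (d=4)
Terms: 14, -18, 22, -26, 30
Next term = -34

Next term = -34


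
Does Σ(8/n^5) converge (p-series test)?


p-series test: Σ c/n^p converges if p > 1, diverges if p ≤ 1 (constant c > 0 doesn't affect convergence).
p = 5
5 > 1 → CONVERGES

Converges (p = 5 > 1)


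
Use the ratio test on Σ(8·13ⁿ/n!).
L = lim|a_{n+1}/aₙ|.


aₙ = 8·13^n/n!
a_{n+1}/aₙ = 13^(n+1)/(n+1)! × n!/13^n  (constant 8 cancels)
= 13/(n+1)
L = lim(n→∞) 13/(n+1) = 0
L < 1 → series CONVERGES

Converges (ratio test: L = 0 < 1)


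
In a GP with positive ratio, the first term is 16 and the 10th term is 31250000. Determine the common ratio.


r^(n-1) = aₙ/a₁
r^9 = 31250000/16 = 1953125
r = 1953125^(1/9)
= 5

r = 5


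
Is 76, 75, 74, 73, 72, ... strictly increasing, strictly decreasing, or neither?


Differences: -1, -1, -1, -1
All differences < 0 → strictly DECREASING

Monotonically decreasing


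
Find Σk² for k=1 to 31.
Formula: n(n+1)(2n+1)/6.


n = 31
n(n+1)(2n+1)/6 = 31×32×63/6
= 62496/6 = 10416

Σk² = 10416


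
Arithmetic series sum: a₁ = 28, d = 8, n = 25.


aₙ = 28 + (25-1)×8 = 220
Sₙ = n(a₁+aₙ)/2 = 25×(28+220)/2
= 25×248/2 = 3100

S_25 = 3100


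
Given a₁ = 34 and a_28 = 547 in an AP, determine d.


d = (aₙ - a₁)/(n-1)
= (547 - 34)/(28-1)
= 513/27 = 19

d = 19


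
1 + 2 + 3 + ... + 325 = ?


n(n+1)/2 = 325×326/2 = 105950/2 = 52975

Σk = 52975


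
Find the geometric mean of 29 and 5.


GM = √(29×5) = √145 = 12.0416

GM = 12.0416


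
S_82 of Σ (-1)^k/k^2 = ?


S = -1 + 1/4 - 1/9 + 1/16 - 1/25 + 1/36 - 1/49 + 1/64 ± ...
= -0.8224
(Full series converges to -π²/12 ≈ -0.8225)

S_82 = -0.8224


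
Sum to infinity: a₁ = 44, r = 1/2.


S∞ = a₁/(1-r) = 44/(1 - 1/2)
= 44/(1/2)
= 88

S∞ = 88


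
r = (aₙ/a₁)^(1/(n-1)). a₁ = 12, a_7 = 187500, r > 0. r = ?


r^(n-1) = aₙ/a₁
r^6 = 187500/12 = 15625
r = 15625^(1/6)
= ±5; taking r > 0 gives r = 5

r = 5


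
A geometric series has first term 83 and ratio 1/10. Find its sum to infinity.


S∞ = a₁/(1-r) = 83/(1 - 1/10)
= 83/(9/10)
= 830/9

S∞ = 830/9


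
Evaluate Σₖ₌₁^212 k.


n(n+1)/2 = 212×213/2 = 45156/2 = 22578

Σk = 22578


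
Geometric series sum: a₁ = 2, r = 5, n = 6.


Sₙ = 2×(5^6 - 1)/(5 - 1)
= 2×(15625 - 1)/4
= 2×15624/4
= 7812

S_6 = 7812


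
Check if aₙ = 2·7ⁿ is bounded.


aₙ = 2·7ⁿ → as n→∞, aₙ→∞ (since base 7 > 1)
No finite upper bound exists
The sequence is UNBOUNDED

Unbounded (aₙ → ∞ as n → ∞)


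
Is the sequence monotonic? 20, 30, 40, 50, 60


Differences: 10, 10, 10, 10
All differences > 0 → strictly INCREASING

Monotonically increasing


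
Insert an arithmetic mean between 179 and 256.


AM = (179 + 256)/2 = 435/2 = 217.5

AM = 217.5


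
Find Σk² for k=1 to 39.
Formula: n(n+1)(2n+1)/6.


n = 39
n(n+1)(2n+1)/6 = 39×40×79/6
= 123240/6 = 20540

Σk² = 20540


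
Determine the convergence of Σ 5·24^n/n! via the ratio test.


aₙ = 5·24^n/n!
a_{n+1}/aₙ = 24^(n+1)/(n+1)! × n!/24^n  (constant 5 cancels)
= 24/(n+1)
L = lim(n→∞) 24/(n+1) = 0
L < 1 → series CONVERGES

Converges (ratio test: L = 0 < 1)


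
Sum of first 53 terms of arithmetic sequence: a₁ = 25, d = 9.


aₙ = 25 + (53-1)×9 = 493
Sₙ = n(a₁+aₙ)/2 = 53×(25+493)/2
= 53×518/2 = 13727

S_53 = 13727


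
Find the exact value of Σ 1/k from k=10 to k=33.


Σₖ₌10^33 1/k = 1/10 + 1/11 + 1/12 + ... + 1/33
= 16538538542329/13127595717600
≈ 1.2598

Sum = 16538538542329/13127595717600 ≈ 1.2598


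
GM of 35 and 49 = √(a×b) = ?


GM = √(35×49) = √1715 = 41.4126

GM = 41.4126


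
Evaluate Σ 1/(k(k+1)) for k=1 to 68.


1/(k(k+1)) = 1/k - 1/(k+1) (partial fractions)
Telescoping: Σ = 1 - 1/69 = 68/69

Sum = 68/69


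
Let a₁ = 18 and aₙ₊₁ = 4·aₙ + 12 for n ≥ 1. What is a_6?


Computing step by step:
a_1 = 18
a_2 = 84
a_3 = 348
a_4 = 1404
a_5 = 5628
a_6 = 22524


a_6 = 22524


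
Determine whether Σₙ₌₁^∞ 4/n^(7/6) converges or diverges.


p-series test: Σ c/n^p converges if p > 1, diverges if p ≤ 1 (constant c > 0 doesn't affect convergence).
p = 7/6
7/6 > 1 → CONVERGES

Converges (p = 7/6 > 1)


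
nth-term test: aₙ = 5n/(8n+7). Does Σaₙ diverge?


lim(n→∞) 5n/(8n+7) = 5/8 = 5/8  (divide numerator and denominator by n)
lim aₙ = 5/8 ≠ 0 → series DIVERGES

Diverges (lim aₙ = 5/8 ≠ 0)


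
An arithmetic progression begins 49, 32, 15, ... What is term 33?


aₙ = a₁ + (n-1)d
= 49 + (33-1)×-17
= 49 - 544
= -495

a_33 = -495


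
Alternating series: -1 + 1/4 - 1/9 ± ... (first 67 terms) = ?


S = -1 + 1/4 - 1/9 + 1/16 - 1/25 + 1/36 - 1/49 + 1/64 ± ...
= -0.8226
(Full series converges to -π²/12 ≈ -0.8225)

S_67 = -0.8226


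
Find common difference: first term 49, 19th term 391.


d = (aₙ - a₁)/(n-1)
= (391 - 49)/(19-1)
= 342/18 = 19

d = 19


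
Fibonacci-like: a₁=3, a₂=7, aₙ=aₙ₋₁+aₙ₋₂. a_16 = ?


Computing iteratively: 3, 7, 10, 17, 27, 44, 71, 115, 186, 301, 487, 788, ...
a_16 = 5401

a_16 = 5401


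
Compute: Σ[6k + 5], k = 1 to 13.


Σ(6k+5) = 6·Σk + 5·n
= 6·91 + 5·13
= 546 + 65 = 611

Σ = 611


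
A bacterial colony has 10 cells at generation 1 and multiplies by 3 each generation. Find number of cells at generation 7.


aₙ = a₁·r^(n-1)
= 10×3^6
= 10×729
= 7290

a_7 = 7290


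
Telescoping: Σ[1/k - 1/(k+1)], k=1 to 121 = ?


Telescoping: adjacent terms cancel.
= 1/1 - 1/122
= 1 - 1/122 = 121/122

Sum = 121/122


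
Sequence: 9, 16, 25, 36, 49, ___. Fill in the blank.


Pattern: perfect squares: n²
Terms: 9, 16, 25, 36, 49
Next term = 64

Next term = 64


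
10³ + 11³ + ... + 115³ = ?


Σₖ₌10^115 k³ = [115·116/2]² − [9·10/2]²
= 44488900 − 2025 = 44486875

Σk³ = 44486875


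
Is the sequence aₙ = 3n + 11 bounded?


aₙ = 3n + 11 → as n→∞, aₙ→∞
No finite upper bound exists
The sequence is UNBOUNDED

Unbounded (aₙ → ∞ as n → ∞)


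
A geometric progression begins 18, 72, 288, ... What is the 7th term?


aₙ = a₁·r^(n-1)
= 18×4^6
= 18×4096
= 73728

a_7 = 73728


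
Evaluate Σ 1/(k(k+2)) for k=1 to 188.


1/(k(k+2)) = (1/2)·(1/k - 1/(k+2)) (partial fractions)
Telescoping: Σ = (1/2)·(1 + 1/2 - 1/189 - 1/190) = 26743/35910

Sum = 26743/35910


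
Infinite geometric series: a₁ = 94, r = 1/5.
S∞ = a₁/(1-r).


S∞ = a₁/(1-r) = 94/(1 - 1/5)
= 94/(4/5)
= 235/2

S∞ = 235/2


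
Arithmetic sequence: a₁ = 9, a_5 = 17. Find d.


d = (aₙ - a₁)/(n-1)
= (17 - 9)/(5-1)
= 8/4 = 2

d = 2


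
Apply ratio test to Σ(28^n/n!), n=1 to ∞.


aₙ = 28^n/n!
a_{n+1}/aₙ = 28^(n+1)/(n+1)! × n!/28^n
= 28/(n+1)
L = lim(n→∞) 28/(n+1) = 0
L < 1 → series CONVERGES

Converges (ratio test: L = 0 < 1)


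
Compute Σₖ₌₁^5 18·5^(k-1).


Sₙ = 18×(5^5 - 1)/(5 - 1)
= 18×(3125 - 1)/4
= 18×3124/4
= 14058

S_5 = 14058


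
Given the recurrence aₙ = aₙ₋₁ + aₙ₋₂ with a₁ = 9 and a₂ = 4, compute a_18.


Computing iteratively: 9, 4, 13, 17, 30, 47, 77, 124, 201, 325, 526, 851, ...
a_18 = 15271

a_18 = 15271


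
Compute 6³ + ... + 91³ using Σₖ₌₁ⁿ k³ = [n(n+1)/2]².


Σₖ₌6^91 k³ = [91·92/2]² − [5·6/2]²
= 17522596 − 225 = 17522371

Σk³ = 17522371


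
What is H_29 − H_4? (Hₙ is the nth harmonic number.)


Σₖ₌5^29 1/k = 1/5 + 1/6 + 1/7 + ... + 1/29
= 4374776588887/2329089562800
≈ 1.8783

Sum = 4374776588887/2329089562800 ≈ 1.8783


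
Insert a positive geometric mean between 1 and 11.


GM = √(1×11) = √11 = 3.3166

GM = 3.3166


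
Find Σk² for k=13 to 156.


Σₖ₌13^156 k² = Σₖ₌₁^156 k² − Σₖ₌₁^12 k²
= 156·157·313/6 − 12·13·25/6
= 1277666 − 650 = 1277016

Σk² = 1277016


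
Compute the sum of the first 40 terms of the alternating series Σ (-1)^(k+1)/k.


S = 1 - 1/2 + 1/3 - 1/4 + 1/5 - 1/6 + 1/7 - 1/8 ± ...
= 0.6808
(Full series converges to +ln(2) ≈ +0.6931)

S_40 = 0.6808


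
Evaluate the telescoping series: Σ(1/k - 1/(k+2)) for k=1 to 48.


Telescoping with gap 2: two head and two tail terms survive.
= (1 + 1/2) - (1/49 + 1/50)
= 3/2 - 1/49 - 1/50 = 1788/1225

Sum = 1788/1225


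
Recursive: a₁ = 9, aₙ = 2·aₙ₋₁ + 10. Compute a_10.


Computing step by step:
a_1 = 9
a_2 = 28
a_3 = 66
a_4 = 142
a_5 = 294
a_6 = 598
a_7 = 1206
a_8 = 2422
a_9 = 4854
a_10 = 9718


a_10 = 9718


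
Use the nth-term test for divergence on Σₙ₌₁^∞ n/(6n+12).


lim(n→∞) n/(6n+12) = 1/6 = 1/6  (divide numerator and denominator by n)
lim aₙ = 1/6 ≠ 0 → series DIVERGES

Diverges (lim aₙ = 1/6 ≠ 0)


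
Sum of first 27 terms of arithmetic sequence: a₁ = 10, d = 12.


aₙ = 10 + (27-1)×12 = 322
Sₙ = n(a₁+aₙ)/2 = 27×(10+322)/2
= 27×332/2 = 4482

S_27 = 4482


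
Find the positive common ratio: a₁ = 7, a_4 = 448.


r^(n-1) = aₙ/a₁
r^3 = 448/7 = 64
r = 64^(1/3)
= 4

r = 4


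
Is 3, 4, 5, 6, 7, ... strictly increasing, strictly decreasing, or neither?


Differences: 1, 1, 1, 1
All differences > 0 → strictly INCREASING

Monotonically increasing


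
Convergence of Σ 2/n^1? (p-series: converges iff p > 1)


p-series test: Σ c/n^p converges if p > 1, diverges if p ≤ 1 (constant c > 0 doesn't affect convergence).
p = 1
1 ≤ 1 → DIVERGES

Diverges (p = 1 ≤ 1)


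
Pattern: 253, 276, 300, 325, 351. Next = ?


Pattern: triangular numbers: n(n+1)/2
Terms: 253, 276, 300, 325, 351
Next term = 378

Next term = 378


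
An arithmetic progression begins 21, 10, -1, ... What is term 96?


aₙ = a₁ + (n-1)d
= 21 + (96-1)×-11
= 21 - 1045
= -1024

a_96 = -1024


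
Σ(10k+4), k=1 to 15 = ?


Σ(10k+4) = 10·Σk + 4·n
= 10·120 + 4·15
= 1200 + 60 = 1260

Σ = 1260


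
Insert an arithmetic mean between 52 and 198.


AM = (52 + 198)/2 = 250/2 = 125

AM = 125


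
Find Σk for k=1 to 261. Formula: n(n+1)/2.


n(n+1)/2 = 261×262/2 = 68382/2 = 34191

Σk = 34191


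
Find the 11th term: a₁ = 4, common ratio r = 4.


aₙ = a₁·r^(n-1)
= 4×4^10
= 4×1048576
= 4194304

a_11 = 4194304


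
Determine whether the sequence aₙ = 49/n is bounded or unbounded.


a₁ = 49, a₂ = 49/2, a₃ = 49/3, ...
0 < aₙ ≤ 49 for all n ≥ 1
Lower bound: 0, Upper bound: 49
The sequence IS bounded

Bounded (0 < aₙ ≤ 49)


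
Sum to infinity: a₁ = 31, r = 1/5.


S∞ = a₁/(1-r) = 31/(1 - 1/5)
= 31/(4/5)
= 155/4

S∞ = 155/4


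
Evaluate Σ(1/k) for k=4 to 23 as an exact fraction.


Σₖ₌4^23 1/k = 1/4 + 1/5 + 1/6 + ... + 1/23
= 678544345/356948592
≈ 1.901

Sum = 678544345/356948592 ≈ 1.901


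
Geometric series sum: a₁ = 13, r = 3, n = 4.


Sₙ = 13×(3^4 - 1)/(3 - 1)
= 13×(81 - 1)/2
= 13×80/2
= 520

S_4 = 520


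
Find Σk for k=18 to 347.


Σₖ₌18^347 k = Σₖ₌₁^347 k − Σₖ₌₁^17 k
= 347·348/2 − 17·18/2
= 60378 − 153 = 60225

Σk = 60225


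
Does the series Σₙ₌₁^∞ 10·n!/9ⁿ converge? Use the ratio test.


aₙ = 10·n!/9^n
a_{n+1}/aₙ = (n+1)!/9^(n+1) × 9^n/n!  (constant 10 cancels)
= (n+1)/9
L = lim(n→∞) (n+1)/9 = ∞
L > 1 → series DIVERGES

Diverges (ratio test: L = ∞ > 1)


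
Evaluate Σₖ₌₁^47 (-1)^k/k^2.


S = -1 + 1/4 - 1/9 + 1/16 - 1/25 + 1/36 - 1/49 + 1/64 ± ...
= -0.8227
(Full series converges to -π²/12 ≈ -0.8225)

S_47 = -0.8227


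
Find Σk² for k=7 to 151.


Σₖ₌7^151 k² = Σₖ₌₁^151 k² − Σₖ₌₁^6 k²
= 151·152·303/6 − 6·7·13/6
= 1159076 − 91 = 1158985

Σk² = 1158985


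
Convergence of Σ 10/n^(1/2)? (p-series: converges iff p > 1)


p-series test: Σ c/n^p converges if p > 1, diverges if p ≤ 1 (constant c > 0 doesn't affect convergence).
p = 1/2
1/2 ≤ 1 → DIVERGES

Diverges (p = 1/2 ≤ 1)


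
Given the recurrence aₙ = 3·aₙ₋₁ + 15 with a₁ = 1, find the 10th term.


Computing step by step:
a_1 = 1
a_2 = 18
a_3 = 69
a_4 = 222
a_5 = 681
a_6 = 2058
a_7 = 6189
a_8 = 18582
a_9 = 55761
a_10 = 167298


a_10 = 167298


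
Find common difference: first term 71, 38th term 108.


d = (aₙ - a₁)/(n-1)
= (108 - 71)/(38-1)
= 37/37 = 1

d = 1


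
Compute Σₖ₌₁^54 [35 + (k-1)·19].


aₙ = 35 + (54-1)×19 = 1042
Sₙ = n(a₁+aₙ)/2 = 54×(35+1042)/2
= 54×1077/2 = 29079

S_54 = 29079


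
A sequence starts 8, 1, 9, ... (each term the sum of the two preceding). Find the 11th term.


Computing iteratively: 8, 1, 9, 10, 19, 29, 48, 77, 125, 202, 327
a_11 = 327

a_11 = 327


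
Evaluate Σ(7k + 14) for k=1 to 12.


Σ(7k+14) = 7·Σk + 14·n
= 7·78 + 14·12
= 546 + 168 = 714

Σ = 714


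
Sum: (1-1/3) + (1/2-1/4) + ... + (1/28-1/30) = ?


Telescoping with gap 2: two head and two tail terms survive.
= (1 + 1/2) - (1/29 + 1/30)
= 3/2 - 1/29 - 1/30 = 623/435

Sum = 623/435


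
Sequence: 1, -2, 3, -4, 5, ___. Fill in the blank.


Pattern: alternating sign, magnitude arithmetic (d=1)
Terms: 1, -2, 3, -4, 5
Next term = -6

Next term = -6


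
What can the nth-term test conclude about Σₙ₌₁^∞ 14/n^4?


lim(n→∞) 14/n^4 = 0
lim aₙ = 0 → nth-term test is INCONCLUSIVE
(Need other tests; this is actually a convergent p-series with p=4 > 1)

Inconclusive (lim aₙ = 0; need another test)


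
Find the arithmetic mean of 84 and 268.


AM = (84 + 268)/2 = 352/2 = 176

AM = 176


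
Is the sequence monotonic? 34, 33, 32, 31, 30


Differences: -1, -1, -1, -1
All differences < 0 → strictly DECREASING

Monotonically decreasing


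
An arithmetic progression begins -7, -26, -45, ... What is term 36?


aₙ = a₁ + (n-1)d
= -7 + (36-1)×-19
= -7 - 665
= -672

a_36 = -672


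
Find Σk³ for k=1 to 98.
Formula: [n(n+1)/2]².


n(n+1)/2 = 98×99/2 = 4851
Σk³ = 4851² = 23532201

Σk³ = 23532201


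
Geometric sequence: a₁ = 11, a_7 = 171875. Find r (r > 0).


r^(n-1) = aₙ/a₁
r^6 = 171875/11 = 15625
r = 15625^(1/6)
= ±5; taking r > 0 gives r = 5

r = 5


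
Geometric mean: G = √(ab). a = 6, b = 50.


GM = √(6×50) = √300 = 17.3205

GM = 17.3205


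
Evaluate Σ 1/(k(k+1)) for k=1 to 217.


1/(k(k+1)) = 1/k - 1/(k+1) (partial fractions)
Telescoping: Σ = 1 - 1/218 = 217/218

Sum = 217/218


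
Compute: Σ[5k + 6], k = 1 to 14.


Σ(5k+6) = 5·Σk + 6·n
= 5·105 + 6·14
= 525 + 84 = 609

Σ = 609


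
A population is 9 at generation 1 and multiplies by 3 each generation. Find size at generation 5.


aₙ = a₁·r^(n-1)
= 9×3^4
= 9×81
= 729

a_5 = 729


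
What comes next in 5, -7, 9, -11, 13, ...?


Pattern: alternating sign, magnitude arithmetic (d=2)
Terms: 5, -7, 9, -11, 13
Next term = -15

Next term = -15


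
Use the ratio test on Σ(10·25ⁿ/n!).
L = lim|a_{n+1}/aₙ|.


aₙ = 10·25^n/n!
a_{n+1}/aₙ = 25^(n+1)/(n+1)! × n!/25^n  (constant 10 cancels)
= 25/(n+1)
L = lim(n→∞) 25/(n+1) = 0
L < 1 → series CONVERGES

Converges (ratio test: L = 0 < 1)


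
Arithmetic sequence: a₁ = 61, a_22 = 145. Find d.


d = (aₙ - a₁)/(n-1)
= (145 - 61)/(22-1)
= 84/21 = 4

d = 4


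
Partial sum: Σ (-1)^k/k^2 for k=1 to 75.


S = -1 + 1/4 - 1/9 + 1/16 - 1/25 + 1/36 - 1/49 + 1/64 ± ...
= -0.8226
(Full series converges to -π²/12 ≈ -0.8225)

S_75 = -0.8226


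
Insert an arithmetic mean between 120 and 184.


AM = (120 + 184)/2 = 304/2 = 152

AM = 152


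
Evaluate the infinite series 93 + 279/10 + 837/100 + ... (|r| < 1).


S∞ = a₁/(1-r) = 93/(1 - 3/10)
= 93/(7/10)
= 930/7

S∞ = 930/7


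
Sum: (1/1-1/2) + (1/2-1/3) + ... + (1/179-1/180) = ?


Telescoping: adjacent terms cancel.
= 1/1 - 1/180
= 1 - 1/180 = 179/180

Sum = 179/180


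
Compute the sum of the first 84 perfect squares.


n = 84
n(n+1)(2n+1)/6 = 84×85×169/6
= 1206660/6 = 201110

Σk² = 201110


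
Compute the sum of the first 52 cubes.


n(n+1)/2 = 52×53/2 = 1378
Σk³ = 1378² = 1898884

Σk³ = 1898884


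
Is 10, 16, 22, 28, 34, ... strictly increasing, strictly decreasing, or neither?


Differences: 6, 6, 6, 6
All differences > 0 → strictly INCREASING

Monotonically increasing


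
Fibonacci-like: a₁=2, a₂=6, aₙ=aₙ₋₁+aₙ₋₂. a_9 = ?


Computing iteratively: 2, 6, 8, 14, 22, 36, 58, 94, 152
a_9 = 152

a_9 = 152


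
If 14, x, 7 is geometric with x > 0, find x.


GM = √(14×7) = √98 = 9.8995

GM = 9.8995


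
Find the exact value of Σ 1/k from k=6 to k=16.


Σₖ₌6^16 1/k = 1/6 + 1/7 + 1/8 + ... + 1/16
= 158183/144144
≈ 1.0974

Sum = 158183/144144 ≈ 1.0974


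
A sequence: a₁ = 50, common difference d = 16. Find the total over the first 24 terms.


aₙ = 50 + (24-1)×16 = 418
Sₙ = n(a₁+aₙ)/2 = 24×(50+418)/2
= 24×468/2 = 5616

S_24 = 5616


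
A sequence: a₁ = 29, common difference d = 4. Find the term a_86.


aₙ = a₁ + (n-1)d
= 29 + (86-1)×4
= 29 + 340
= 369

a_86 = 369


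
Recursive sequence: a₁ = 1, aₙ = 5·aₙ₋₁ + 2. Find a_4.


Computing step by step:
a_1 = 1
a_2 = 7
a_3 = 37
a_4 = 187


a_4 = 187


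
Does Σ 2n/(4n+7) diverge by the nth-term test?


lim(n→∞) 2n/(4n+7) = 2/4 = 1/2  (divide numerator and denominator by n)
lim aₙ = 1/2 ≠ 0 → series DIVERGES

Diverges (lim aₙ = 1/2 ≠ 0)


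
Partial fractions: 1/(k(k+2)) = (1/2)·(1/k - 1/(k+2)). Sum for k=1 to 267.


1/(k(k+2)) = (1/2)·(1/k - 1/(k+2)) (partial fractions)
Telescoping: Σ = (1/2)·(1 + 1/2 - 1/268 - 1/269) = 107601/144184

Sum = 107601/144184


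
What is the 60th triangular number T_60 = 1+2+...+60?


n(n+1)/2 = 60×61/2 = 3660/2 = 1830

Σk = 1830


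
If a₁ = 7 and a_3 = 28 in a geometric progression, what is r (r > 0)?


r^(n-1) = aₙ/a₁
r^2 = 28/7 = 4
r = 4^(1/2)
= ±2; taking r > 0 gives r = 2

r = 2


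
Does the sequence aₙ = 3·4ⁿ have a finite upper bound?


aₙ = 3·4ⁿ → as n→∞, aₙ→∞ (since base 4 > 1)
No finite upper bound exists
The sequence is UNBOUNDED

Unbounded (aₙ → ∞ as n → ∞)


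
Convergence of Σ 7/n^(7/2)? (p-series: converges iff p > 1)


p-series test: Σ c/n^p converges if p > 1, diverges if p ≤ 1 (constant c > 0 doesn't affect convergence).
p = 7/2
7/2 > 1 → CONVERGES

Converges (p = 7/2 > 1)


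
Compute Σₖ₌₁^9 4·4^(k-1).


Sₙ = 4×(4^9 - 1)/(4 - 1)
= 4×(262144 - 1)/3
= 4×262143/3
= 349524

S_9 = 349524


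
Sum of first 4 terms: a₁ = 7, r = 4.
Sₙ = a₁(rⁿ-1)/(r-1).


Sₙ = 7×(4^4 - 1)/(4 - 1)
= 7×(256 - 1)/3
= 7×255/3
= 595

S_4 = 595


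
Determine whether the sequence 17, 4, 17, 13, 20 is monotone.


Differences: -13, 13, -4, 7
Difference at position 2 is +13 (> 0) but position 1 is -13 (< 0) — sequence both rises and falls
→ NOT monotonic

Not monotonic


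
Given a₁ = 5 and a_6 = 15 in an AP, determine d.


d = (aₙ - a₁)/(n-1)
= (15 - 5)/(6-1)
= 10/5 = 2

d = 2


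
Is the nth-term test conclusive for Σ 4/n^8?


lim(n→∞) 4/n^8 = 0
lim aₙ = 0 → nth-term test is INCONCLUSIVE
(Need other tests; this is actually a convergent p-series with p=8 > 1)

Inconclusive (lim aₙ = 0; need another test)


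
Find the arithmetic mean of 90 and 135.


AM = (90 + 135)/2 = 225/2 = 112.5

AM = 112.5


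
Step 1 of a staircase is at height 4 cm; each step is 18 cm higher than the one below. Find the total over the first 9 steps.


aₙ = 4 + (9-1)×18 = 148
Sₙ = n(a₁+aₙ)/2 = 9×(4+148)/2
= 9×152/2 = 684

S_9 = 684


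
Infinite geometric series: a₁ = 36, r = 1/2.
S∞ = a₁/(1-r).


S∞ = a₁/(1-r) = 36/(1 - 1/2)
= 36/(1/2)
= 72

S∞ = 72


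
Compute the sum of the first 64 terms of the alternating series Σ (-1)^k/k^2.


S = -1 + 1/4 - 1/9 + 1/16 - 1/25 + 1/36 - 1/49 + 1/64 ± ...
= -0.8223
(Full series converges to -π²/12 ≈ -0.8225)

S_64 = -0.8223


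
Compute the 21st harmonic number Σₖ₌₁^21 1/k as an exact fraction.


H_21 = 1/1 + 1/2 + 1/3 + ... + 1/21
= 18858053/5173168
≈ 3.6454

H_21 = 18858053/5173168 ≈ 3.6454


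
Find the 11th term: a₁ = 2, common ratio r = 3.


aₙ = a₁·r^(n-1)
= 2×3^10
= 2×59049
= 118098

a_11 = 118098


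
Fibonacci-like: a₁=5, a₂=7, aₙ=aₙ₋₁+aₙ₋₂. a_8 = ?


Computing iteratively: 5, 7, 12, 19, 31, 50, 81, 131
a_8 = 131

a_8 = 131


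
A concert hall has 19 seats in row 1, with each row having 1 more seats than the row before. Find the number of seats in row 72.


aₙ = a₁ + (n-1)d
= 19 + (72-1)×1
= 19 + 71
= 90

a_72 = 90


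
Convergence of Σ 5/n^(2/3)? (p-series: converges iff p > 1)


p-series test: Σ c/n^p converges if p > 1, diverges if p ≤ 1 (constant c > 0 doesn't affect convergence).
p = 2/3
2/3 ≤ 1 → DIVERGES

Diverges (p = 2/3 ≤ 1)


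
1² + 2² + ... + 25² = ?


n = 25
n(n+1)(2n+1)/6 = 25×26×51/6
= 33150/6 = 5525

Σk² = 5525


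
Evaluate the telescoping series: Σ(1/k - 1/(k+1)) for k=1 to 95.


Telescoping: adjacent terms cancel.
= 1/1 - 1/96
= 1 - 1/96 = 95/96

Sum = 95/96


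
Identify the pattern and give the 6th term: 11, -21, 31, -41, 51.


Pattern: alternating sign, magnitude arithmetic (d=10)
Terms: 11, -21, 31, -41, 51
Next term = -61

Next term = -61


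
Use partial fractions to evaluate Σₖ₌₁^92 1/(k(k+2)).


1/(k(k+2)) = (1/2)·(1/k - 1/(k+2)) (partial fractions)
Telescoping: Σ = (1/2)·(1 + 1/2 - 1/93 - 1/94) = 6463/8742

Sum = 6463/8742


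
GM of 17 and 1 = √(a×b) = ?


GM = √(17×1) = √17 = 4.1231

GM = 4.1231
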